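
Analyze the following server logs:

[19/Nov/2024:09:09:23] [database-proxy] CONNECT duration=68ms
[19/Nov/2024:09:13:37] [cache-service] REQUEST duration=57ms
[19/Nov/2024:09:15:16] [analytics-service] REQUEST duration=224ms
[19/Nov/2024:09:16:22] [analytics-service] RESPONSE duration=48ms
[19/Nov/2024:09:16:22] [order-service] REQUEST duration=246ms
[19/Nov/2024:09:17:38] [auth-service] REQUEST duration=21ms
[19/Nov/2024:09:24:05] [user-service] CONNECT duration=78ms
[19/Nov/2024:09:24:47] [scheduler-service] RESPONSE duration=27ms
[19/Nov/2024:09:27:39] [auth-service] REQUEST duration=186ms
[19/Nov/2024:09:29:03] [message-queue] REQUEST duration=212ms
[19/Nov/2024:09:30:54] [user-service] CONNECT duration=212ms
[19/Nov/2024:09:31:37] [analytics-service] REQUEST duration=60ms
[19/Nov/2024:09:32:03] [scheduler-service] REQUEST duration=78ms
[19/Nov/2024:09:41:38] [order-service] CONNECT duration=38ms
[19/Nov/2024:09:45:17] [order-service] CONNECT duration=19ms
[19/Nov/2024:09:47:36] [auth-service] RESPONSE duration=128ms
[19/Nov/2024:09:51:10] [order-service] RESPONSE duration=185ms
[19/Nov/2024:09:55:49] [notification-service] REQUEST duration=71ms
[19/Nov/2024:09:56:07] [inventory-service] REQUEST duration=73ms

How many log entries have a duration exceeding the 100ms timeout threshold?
7

To count timeouts:

1. Threshold: 100ms
2. Extract duration from each log entry
3. Count entries where duration > 100
4. Timeout count: 7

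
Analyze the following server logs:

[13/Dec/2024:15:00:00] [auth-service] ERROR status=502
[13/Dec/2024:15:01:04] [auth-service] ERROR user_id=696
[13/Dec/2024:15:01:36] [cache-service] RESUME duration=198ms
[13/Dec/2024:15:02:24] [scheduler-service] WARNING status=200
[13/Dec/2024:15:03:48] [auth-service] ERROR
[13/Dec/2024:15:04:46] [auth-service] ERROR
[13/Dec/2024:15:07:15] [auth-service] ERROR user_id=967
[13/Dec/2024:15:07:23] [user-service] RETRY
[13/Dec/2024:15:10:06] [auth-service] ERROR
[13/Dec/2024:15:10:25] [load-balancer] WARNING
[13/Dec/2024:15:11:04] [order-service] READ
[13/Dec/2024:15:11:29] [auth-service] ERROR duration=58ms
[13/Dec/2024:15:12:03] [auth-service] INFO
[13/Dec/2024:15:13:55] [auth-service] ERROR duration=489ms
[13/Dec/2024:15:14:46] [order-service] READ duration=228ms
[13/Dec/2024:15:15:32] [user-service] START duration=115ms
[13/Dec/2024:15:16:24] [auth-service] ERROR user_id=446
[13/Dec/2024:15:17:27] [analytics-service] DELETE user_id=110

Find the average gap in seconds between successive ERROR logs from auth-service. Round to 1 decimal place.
123.0

To calculate average interval:

1. Find all ERROR events for auth-service in order
2. Calculate time gaps between consecutive events
3. Compute mean of gaps: 984 / 8 = 123.0 seconds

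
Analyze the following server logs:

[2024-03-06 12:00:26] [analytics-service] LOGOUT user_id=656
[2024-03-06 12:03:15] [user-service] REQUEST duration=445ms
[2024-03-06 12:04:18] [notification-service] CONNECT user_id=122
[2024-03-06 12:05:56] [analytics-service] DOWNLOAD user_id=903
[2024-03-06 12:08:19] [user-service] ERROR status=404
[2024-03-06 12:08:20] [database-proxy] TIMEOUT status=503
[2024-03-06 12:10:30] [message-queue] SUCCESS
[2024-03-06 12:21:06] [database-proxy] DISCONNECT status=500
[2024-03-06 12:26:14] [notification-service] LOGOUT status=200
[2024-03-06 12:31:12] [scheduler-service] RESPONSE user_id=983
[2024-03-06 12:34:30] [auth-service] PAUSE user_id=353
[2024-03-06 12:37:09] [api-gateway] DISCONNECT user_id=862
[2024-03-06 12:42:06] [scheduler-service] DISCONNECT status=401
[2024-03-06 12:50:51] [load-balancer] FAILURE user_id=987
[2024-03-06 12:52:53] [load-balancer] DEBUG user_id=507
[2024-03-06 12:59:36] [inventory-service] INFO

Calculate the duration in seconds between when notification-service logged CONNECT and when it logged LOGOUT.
1316

To find the time between events:

1. Locate the first CONNECT event for notification-service: 2024-03-06 12:04:18
2. Locate the first LOGOUT event for notification-service: 2024-03-06 12:26:14
3. Calculate the difference: 2024-03-06 12:26:14 - 2024-03-06 12:04:18 = 1316 seconds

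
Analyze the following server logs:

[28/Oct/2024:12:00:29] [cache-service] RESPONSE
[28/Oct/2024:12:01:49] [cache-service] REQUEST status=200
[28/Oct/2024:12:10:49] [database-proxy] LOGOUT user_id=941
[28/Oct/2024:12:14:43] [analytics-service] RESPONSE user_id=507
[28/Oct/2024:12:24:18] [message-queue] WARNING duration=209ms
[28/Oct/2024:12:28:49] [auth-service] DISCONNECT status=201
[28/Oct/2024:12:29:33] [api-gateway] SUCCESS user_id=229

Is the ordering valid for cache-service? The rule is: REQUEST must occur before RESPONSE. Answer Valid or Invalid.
Invalid

To validate ordering:

1. Required order: REQUEST → RESPONSE
2. Rule: REQUEST must occur before RESPONSE
3. Check actual order of events for cache-service
4. Result: Invalid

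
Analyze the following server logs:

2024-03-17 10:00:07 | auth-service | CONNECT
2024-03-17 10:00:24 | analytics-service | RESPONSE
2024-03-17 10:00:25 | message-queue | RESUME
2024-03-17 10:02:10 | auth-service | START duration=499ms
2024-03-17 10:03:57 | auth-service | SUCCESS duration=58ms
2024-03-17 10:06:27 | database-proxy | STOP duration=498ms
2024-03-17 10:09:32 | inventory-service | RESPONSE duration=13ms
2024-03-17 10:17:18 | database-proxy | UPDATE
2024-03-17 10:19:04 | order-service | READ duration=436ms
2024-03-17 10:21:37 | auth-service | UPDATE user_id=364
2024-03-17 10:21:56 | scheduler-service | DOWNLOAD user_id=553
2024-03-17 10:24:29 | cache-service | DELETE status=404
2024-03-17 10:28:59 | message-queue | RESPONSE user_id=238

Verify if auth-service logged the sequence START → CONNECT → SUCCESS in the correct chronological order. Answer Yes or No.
No

To verify sequence order:

1. Find all events in sequence START → CONNECT → SUCCESS for auth-service
2. Extract their timestamps
3. Check if timestamps are in ascending order
4. Result: No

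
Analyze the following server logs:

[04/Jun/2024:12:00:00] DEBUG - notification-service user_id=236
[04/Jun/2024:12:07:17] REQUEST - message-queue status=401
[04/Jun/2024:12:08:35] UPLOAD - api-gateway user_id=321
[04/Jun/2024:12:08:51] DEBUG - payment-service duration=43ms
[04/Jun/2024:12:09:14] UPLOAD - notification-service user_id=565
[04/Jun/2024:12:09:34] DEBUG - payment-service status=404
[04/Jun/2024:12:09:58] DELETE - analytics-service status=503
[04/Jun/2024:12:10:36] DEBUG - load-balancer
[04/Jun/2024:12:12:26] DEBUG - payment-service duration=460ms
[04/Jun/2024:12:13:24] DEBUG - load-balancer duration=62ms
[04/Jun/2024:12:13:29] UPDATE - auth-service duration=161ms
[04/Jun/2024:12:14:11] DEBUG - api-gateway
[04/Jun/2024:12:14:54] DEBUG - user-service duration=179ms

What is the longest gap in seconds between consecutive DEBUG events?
531

To find the longest gap:

1. Extract all DEBUG events in chronological order
2. Calculate time differences between consecutive events
3. Find the maximum difference
4. Longest gap: 531 seconds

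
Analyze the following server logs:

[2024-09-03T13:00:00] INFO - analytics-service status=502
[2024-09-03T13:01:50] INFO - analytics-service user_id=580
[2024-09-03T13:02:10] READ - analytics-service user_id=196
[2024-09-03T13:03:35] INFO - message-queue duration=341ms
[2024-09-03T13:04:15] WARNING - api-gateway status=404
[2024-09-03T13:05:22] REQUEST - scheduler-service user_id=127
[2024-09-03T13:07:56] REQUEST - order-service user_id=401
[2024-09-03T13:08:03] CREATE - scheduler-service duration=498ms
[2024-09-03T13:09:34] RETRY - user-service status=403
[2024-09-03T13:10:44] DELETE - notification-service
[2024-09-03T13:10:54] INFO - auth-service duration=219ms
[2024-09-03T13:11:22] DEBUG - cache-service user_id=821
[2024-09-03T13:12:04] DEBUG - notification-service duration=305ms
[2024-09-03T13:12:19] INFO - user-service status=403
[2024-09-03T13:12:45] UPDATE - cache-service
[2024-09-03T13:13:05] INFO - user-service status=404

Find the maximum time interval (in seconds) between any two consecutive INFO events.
439

To find the longest gap:

1. Extract all INFO events in chronological order
2. Calculate time differences between consecutive events
3. Find the maximum difference
4. Longest gap: 439 seconds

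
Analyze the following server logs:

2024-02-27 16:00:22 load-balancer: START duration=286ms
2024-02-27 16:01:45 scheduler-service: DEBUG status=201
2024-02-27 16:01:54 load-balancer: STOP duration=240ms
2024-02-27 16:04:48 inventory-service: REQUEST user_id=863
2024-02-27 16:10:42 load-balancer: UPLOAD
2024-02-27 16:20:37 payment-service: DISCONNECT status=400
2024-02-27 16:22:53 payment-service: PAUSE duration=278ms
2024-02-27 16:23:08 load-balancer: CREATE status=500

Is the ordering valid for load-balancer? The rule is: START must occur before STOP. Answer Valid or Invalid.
Valid

To validate ordering:

1. Required order: START → STOP
2. Rule: START must occur before STOP
3. Check actual order of events for load-balancer
4. Result: Valid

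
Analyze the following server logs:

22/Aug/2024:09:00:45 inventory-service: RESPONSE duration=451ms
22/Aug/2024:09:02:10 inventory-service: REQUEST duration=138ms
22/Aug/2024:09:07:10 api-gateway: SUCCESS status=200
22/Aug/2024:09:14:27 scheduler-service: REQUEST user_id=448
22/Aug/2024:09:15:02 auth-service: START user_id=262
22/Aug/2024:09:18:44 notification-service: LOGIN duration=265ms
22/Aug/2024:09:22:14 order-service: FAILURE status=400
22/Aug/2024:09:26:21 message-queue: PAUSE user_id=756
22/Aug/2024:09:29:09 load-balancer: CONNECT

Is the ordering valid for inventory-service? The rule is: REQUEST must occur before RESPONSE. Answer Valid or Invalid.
Invalid

To validate ordering:

1. Required order: REQUEST → RESPONSE
2. Rule: REQUEST must occur before RESPONSE
3. Check actual order of events for inventory-service
4. Result: Invalid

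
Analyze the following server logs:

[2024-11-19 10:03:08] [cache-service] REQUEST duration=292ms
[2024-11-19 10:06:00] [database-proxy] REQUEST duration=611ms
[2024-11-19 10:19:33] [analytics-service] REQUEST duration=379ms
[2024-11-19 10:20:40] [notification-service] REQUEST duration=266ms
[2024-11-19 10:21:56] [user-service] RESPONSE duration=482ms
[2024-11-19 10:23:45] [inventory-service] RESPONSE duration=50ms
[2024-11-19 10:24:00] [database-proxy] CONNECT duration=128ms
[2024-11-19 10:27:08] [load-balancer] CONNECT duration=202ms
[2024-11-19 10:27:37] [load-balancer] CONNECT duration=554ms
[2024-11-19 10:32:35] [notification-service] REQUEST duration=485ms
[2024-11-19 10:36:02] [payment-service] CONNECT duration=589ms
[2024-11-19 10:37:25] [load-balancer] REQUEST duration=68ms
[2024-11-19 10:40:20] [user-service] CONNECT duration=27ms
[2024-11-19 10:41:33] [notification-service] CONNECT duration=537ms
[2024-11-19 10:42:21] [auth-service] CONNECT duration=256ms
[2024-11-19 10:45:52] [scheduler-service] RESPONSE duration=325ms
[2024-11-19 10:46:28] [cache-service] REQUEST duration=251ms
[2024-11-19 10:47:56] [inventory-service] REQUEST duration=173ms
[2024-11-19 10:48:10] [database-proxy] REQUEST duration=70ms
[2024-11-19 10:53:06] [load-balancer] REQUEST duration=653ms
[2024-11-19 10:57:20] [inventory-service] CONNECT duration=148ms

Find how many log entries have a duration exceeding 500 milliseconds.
5

To count timeouts:

1. Threshold: 500ms
2. Extract duration from each log entry
3. Count entries where duration > 500
4. Timeout count: 5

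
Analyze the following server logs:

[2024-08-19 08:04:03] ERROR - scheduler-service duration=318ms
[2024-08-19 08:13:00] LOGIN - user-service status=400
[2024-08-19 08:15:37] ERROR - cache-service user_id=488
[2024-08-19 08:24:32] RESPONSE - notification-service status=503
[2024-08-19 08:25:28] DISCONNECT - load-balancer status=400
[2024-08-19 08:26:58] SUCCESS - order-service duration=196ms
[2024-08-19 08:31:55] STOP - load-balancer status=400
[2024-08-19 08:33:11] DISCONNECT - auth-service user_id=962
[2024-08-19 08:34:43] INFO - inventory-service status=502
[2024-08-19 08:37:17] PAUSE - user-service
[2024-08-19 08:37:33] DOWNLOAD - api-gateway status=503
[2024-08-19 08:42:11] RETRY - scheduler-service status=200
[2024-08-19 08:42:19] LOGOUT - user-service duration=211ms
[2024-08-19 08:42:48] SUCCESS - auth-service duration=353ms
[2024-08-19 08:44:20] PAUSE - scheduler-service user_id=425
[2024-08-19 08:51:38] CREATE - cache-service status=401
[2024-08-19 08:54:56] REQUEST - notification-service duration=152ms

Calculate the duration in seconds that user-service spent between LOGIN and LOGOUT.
1759

To calculate state duration:

1. Find LOGIN event for user-service: 2024-08-19 08:13:00
2. Find LOGOUT event for user-service: 2024-08-19 08:42:19
3. Calculate duration: 2024-08-19 08:42:19 - 2024-08-19 08:13:00 = 1759 seconds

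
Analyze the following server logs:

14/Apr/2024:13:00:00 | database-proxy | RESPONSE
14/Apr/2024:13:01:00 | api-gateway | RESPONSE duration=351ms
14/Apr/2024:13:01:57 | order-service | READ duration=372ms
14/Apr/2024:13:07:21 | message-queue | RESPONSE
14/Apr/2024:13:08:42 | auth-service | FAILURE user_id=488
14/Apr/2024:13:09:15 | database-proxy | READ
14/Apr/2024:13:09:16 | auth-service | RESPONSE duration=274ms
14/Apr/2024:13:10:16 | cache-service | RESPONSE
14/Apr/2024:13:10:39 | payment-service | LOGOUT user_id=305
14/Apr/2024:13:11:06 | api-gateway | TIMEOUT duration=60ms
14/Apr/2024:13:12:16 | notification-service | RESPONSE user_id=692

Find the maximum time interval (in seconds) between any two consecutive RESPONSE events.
381

To find the longest gap:

1. Extract all RESPONSE events in chronological order
2. Calculate time differences between consecutive events
3. Find the maximum difference
4. Longest gap: 381 seconds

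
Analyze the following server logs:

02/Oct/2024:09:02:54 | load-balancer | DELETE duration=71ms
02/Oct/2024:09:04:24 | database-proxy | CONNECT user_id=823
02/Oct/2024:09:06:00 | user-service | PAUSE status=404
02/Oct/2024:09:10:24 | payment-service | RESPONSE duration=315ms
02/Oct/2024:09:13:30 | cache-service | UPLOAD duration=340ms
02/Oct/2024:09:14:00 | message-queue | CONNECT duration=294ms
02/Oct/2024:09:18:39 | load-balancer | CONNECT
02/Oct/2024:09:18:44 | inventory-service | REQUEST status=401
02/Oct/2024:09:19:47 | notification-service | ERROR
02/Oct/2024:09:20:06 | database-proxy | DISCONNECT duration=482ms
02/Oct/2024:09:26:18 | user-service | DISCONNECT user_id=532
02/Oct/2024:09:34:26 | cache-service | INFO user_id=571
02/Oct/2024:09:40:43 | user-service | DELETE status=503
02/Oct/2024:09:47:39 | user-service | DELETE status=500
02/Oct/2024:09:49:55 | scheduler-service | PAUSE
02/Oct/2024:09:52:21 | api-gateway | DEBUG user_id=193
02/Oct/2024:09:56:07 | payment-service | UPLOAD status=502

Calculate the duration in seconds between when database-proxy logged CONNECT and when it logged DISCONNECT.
942

To find the time between events:

1. Locate the first CONNECT event for database-proxy: 02/Oct/2024:09:04:24
2. Locate the first DISCONNECT event for database-proxy: 02/Oct/2024:09:20:06
3. Calculate the difference: 02/Oct/2024:09:20:06 - 02/Oct/2024:09:04:24 = 942 seconds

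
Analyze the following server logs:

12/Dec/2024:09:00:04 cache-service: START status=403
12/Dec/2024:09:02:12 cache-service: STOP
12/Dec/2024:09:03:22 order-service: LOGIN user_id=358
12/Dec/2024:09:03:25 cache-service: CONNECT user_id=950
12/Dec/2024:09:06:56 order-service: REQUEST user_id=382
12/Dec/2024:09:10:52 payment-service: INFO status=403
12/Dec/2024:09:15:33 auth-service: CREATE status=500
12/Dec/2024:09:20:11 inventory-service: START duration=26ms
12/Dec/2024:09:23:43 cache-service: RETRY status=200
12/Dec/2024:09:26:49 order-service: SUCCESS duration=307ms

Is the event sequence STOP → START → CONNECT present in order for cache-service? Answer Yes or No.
No

To verify sequence order:

1. Find all events in sequence STOP → START → CONNECT for cache-service
2. Extract their timestamps
3. Check if timestamps are in ascending order
4. Result: No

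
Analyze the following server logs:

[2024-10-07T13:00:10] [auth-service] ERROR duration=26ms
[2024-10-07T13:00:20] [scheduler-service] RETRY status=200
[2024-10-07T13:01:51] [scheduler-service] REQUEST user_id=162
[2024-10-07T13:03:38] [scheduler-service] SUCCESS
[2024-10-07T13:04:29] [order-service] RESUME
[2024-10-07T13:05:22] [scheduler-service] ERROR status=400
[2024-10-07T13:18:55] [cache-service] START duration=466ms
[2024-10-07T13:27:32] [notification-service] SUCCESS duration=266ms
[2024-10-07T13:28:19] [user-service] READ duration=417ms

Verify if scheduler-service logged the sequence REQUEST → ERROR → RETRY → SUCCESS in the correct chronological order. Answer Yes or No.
No

To verify sequence order:

1. Find all events in sequence REQUEST → ERROR → RETRY → SUCCESS for scheduler-service
2. Extract their timestamps
3. Check if timestamps are in ascending order
4. Result: No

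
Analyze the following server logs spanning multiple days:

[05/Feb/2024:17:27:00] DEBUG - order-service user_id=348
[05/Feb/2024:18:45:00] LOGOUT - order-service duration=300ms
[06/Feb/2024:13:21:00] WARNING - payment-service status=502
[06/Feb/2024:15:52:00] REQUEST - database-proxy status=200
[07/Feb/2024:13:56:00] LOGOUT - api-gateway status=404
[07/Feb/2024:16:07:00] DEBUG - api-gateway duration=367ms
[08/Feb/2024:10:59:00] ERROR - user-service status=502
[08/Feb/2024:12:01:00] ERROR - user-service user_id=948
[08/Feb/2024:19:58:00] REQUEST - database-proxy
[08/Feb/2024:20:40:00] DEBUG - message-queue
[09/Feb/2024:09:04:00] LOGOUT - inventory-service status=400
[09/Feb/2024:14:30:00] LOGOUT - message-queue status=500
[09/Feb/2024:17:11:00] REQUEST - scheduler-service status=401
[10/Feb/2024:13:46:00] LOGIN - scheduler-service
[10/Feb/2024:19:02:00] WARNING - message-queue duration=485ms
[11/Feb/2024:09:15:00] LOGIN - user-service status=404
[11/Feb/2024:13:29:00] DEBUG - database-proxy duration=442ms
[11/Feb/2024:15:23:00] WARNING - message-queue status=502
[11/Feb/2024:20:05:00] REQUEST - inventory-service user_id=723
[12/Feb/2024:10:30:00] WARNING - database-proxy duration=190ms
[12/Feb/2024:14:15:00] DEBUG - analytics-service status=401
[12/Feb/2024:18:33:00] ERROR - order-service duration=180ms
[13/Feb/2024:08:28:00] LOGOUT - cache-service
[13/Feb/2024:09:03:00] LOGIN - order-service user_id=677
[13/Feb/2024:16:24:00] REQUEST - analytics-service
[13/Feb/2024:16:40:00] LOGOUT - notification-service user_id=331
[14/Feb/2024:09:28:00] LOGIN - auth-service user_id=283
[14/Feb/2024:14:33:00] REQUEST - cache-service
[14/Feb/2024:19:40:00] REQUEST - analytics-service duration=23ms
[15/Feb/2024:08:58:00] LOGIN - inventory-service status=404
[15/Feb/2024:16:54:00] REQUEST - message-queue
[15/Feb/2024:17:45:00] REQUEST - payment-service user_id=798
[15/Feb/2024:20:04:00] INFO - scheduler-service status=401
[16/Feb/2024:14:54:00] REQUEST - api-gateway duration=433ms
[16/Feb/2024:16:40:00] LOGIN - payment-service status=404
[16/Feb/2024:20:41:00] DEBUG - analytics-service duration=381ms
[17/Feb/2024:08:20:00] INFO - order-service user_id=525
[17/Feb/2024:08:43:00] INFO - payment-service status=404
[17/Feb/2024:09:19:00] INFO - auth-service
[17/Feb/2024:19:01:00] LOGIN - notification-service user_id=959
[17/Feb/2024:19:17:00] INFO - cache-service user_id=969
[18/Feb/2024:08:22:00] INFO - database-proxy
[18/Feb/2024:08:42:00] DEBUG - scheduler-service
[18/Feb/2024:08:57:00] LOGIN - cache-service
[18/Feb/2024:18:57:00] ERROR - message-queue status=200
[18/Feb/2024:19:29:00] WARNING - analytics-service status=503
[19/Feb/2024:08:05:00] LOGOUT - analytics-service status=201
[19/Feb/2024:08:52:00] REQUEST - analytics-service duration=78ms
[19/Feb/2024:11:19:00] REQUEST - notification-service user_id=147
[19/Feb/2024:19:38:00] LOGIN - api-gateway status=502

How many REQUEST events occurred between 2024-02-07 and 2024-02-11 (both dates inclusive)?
3

To filter by date range:

1. Date range: 2024-02-07 through 2024-02-11, both dates inclusive
2. Filter for REQUEST events whose date falls in this range
3. Count matching events: 3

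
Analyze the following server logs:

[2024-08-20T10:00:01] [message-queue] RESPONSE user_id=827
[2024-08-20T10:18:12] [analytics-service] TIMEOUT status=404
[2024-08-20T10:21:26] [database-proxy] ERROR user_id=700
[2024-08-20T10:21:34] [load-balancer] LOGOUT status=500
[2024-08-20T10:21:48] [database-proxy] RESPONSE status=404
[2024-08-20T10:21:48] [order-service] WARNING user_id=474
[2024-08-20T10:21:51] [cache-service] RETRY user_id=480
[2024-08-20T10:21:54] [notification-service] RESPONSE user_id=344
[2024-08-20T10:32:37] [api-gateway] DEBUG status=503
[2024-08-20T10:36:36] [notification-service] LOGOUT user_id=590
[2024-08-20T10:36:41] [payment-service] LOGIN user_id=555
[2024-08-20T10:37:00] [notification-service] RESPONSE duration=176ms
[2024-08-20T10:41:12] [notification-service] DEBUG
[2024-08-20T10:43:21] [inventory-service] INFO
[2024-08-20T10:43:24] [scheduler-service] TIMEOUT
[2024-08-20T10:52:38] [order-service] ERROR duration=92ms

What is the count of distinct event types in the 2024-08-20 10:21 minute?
5

To count unique event types:

1. Filter events in the minute starting at 2024-08-20 10:21
2. Extract event types from matching entries
3. Count unique types: 5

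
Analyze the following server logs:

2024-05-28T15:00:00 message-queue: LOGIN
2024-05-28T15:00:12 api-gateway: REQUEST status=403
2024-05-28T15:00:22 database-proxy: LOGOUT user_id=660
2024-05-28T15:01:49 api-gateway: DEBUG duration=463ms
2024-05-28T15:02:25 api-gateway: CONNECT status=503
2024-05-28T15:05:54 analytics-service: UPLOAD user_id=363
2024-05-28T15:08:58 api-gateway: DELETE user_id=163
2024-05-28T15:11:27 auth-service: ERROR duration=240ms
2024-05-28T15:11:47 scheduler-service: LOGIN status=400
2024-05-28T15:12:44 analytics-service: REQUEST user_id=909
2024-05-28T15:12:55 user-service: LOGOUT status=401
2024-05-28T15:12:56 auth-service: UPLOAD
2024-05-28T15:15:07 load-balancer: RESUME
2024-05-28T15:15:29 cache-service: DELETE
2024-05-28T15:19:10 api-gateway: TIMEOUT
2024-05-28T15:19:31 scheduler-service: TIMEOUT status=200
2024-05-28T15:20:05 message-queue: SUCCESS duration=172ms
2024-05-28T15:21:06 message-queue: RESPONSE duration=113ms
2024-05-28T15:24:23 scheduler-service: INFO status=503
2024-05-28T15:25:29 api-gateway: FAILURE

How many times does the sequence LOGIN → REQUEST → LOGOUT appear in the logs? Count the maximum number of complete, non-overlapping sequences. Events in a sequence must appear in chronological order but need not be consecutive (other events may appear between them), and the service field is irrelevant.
2

To count sequences:

1. Look for pattern: LOGIN → REQUEST → LOGOUT
2. Greedily scan the log in chronological order, matching each sequence element in turn (ignoring service)
3. Each time the full pattern completes, increment the count and restart matching from the next event
4. Complete non-overlapping sequences found: 2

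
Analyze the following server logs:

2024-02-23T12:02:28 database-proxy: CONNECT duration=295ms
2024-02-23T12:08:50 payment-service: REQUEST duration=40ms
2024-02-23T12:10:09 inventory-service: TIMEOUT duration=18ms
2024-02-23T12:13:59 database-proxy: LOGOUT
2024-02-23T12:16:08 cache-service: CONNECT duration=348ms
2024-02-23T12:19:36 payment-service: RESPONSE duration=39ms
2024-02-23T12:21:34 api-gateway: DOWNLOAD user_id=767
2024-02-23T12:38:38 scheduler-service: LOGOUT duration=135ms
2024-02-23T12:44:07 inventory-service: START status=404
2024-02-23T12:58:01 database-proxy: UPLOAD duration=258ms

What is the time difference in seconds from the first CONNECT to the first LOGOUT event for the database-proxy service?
691

To find the time between events:

1. Locate the first CONNECT event for database-proxy: 2024-02-23T12:02:28
2. Locate the first LOGOUT event for database-proxy: 2024-02-23T12:13:59
3. Calculate the difference: 2024-02-23T12:13:59 - 2024-02-23T12:02:28 = 691 seconds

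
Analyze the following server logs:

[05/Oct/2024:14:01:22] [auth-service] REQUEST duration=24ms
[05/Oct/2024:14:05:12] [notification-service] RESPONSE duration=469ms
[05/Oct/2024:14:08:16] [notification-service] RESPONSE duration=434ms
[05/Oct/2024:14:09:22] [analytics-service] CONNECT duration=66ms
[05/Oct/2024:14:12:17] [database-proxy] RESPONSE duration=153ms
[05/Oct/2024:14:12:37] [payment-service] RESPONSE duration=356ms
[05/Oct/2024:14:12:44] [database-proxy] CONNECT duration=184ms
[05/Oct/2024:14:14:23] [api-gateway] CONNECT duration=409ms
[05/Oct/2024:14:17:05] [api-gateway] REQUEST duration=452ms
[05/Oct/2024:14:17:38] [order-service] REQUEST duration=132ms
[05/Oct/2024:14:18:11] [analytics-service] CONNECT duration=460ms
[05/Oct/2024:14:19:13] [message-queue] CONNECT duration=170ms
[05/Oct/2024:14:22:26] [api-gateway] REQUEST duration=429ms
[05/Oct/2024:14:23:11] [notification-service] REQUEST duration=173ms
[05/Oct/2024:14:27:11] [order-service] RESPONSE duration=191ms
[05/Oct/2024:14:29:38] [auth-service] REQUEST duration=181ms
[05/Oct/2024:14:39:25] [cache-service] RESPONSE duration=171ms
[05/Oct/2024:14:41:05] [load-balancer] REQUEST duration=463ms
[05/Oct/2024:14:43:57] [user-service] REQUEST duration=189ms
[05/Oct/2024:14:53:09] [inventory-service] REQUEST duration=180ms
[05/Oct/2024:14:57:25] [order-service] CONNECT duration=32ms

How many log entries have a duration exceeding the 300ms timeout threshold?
8

To count timeouts:

1. Threshold: 300ms
2. Extract duration from each log entry
3. Count entries where duration > 300
4. Timeout count: 8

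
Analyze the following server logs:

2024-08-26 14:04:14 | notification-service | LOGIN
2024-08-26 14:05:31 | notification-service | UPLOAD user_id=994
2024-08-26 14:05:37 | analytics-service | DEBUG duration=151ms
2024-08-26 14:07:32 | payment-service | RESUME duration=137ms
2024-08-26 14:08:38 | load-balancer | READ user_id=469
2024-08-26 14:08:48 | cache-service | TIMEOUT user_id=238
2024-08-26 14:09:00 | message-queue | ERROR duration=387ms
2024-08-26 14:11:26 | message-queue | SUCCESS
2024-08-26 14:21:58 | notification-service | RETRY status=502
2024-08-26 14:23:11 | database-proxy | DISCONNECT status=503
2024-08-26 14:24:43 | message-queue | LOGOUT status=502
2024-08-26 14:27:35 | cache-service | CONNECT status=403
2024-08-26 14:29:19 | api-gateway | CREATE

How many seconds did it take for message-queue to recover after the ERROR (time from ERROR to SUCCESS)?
146

To calculate recovery time:

1. Find ERROR event for message-queue: 2024-08-26 14:09:00
2. Find next SUCCESS event for message-queue: 2024-08-26 14:11:26
3. Recovery time: 2024-08-26 14:11:26 - 2024-08-26 14:09:00 = 146 seconds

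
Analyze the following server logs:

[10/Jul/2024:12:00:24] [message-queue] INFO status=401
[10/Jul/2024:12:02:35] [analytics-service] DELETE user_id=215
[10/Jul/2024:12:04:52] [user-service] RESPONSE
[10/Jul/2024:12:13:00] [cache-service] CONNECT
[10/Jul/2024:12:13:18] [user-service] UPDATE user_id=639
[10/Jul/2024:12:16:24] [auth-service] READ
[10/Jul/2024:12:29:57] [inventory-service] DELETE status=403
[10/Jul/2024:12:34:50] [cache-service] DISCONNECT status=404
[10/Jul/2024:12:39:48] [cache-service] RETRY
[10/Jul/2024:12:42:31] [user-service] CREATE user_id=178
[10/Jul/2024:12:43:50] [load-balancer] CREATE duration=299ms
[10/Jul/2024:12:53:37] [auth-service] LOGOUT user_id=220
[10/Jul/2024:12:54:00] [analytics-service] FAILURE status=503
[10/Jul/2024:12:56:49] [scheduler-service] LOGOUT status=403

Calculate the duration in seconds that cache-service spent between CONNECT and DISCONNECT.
1310

To calculate state duration:

1. Find CONNECT event for cache-service: 10/Jul/2024:12:13:00
2. Find DISCONNECT event for cache-service: 10/Jul/2024:12:34:50
3. Calculate duration: 10/Jul/2024:12:34:50 - 10/Jul/2024:12:13:00 = 1310 seconds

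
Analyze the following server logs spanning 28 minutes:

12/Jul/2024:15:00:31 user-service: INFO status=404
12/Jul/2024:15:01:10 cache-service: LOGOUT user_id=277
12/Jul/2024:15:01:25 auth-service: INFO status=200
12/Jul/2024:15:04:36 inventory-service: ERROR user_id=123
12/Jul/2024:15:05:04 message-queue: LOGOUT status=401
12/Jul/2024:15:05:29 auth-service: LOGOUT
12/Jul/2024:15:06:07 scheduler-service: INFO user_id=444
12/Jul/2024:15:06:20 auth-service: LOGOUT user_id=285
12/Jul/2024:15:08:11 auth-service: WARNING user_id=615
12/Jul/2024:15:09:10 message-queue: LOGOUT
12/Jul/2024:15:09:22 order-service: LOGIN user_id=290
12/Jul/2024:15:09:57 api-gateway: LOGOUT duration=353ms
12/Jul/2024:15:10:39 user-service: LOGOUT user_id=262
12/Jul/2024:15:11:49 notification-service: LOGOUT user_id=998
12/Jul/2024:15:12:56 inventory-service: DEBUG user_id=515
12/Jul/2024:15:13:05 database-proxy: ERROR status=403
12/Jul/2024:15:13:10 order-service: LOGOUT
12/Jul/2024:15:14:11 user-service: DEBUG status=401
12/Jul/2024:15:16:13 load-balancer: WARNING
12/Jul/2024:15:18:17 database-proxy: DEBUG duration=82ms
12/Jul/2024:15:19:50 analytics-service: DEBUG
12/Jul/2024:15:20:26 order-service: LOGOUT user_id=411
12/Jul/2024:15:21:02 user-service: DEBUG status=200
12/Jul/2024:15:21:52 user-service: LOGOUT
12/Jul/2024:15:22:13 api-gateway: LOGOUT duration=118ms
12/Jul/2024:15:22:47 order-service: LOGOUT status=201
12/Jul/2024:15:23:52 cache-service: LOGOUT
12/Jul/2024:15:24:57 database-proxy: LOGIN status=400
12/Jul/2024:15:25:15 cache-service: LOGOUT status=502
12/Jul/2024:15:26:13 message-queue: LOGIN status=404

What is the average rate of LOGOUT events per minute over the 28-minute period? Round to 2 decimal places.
0.54

To calculate the rate:

1. Count total LOGOUT events: 15
2. Total time period: 28 minutes
3. Rate = 15 / 28 = 0.54 events per minute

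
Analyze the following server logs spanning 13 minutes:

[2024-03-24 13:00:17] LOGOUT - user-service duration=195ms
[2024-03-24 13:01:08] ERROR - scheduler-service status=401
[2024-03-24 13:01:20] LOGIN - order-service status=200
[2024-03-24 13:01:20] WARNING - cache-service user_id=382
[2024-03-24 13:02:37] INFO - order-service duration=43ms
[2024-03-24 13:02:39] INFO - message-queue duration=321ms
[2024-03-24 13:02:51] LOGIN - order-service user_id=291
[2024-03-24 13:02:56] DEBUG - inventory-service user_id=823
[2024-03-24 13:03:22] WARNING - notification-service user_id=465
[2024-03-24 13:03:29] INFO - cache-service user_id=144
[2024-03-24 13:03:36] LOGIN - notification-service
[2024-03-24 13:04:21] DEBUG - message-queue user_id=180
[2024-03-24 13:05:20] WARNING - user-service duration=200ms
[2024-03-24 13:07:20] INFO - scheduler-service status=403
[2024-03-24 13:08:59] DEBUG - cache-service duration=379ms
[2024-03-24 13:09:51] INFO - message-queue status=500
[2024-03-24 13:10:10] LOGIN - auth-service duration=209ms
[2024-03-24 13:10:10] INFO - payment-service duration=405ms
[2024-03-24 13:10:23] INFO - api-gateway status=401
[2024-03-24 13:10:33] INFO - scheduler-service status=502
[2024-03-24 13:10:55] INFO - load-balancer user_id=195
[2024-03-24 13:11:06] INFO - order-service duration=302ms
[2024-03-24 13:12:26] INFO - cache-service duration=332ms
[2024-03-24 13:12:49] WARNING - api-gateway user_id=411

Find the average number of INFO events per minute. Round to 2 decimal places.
0.85

To calculate the rate:

1. Count total INFO events: 11
2. Total time period: 13 minutes
3. Rate = 11 / 13 = 0.85 events per minute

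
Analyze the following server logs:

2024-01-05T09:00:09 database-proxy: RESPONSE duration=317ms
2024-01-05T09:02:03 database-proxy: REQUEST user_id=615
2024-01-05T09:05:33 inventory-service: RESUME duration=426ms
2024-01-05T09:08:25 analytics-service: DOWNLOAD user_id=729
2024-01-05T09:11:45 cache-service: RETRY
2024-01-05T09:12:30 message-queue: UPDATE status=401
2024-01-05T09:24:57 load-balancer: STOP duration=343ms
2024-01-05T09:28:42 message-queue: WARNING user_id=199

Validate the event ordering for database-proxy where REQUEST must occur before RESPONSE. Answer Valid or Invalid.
Invalid

To validate ordering:

1. Required order: REQUEST → RESPONSE
2. Rule: REQUEST must occur before RESPONSE
3. Check actual order of events for database-proxy
4. Result: Invalid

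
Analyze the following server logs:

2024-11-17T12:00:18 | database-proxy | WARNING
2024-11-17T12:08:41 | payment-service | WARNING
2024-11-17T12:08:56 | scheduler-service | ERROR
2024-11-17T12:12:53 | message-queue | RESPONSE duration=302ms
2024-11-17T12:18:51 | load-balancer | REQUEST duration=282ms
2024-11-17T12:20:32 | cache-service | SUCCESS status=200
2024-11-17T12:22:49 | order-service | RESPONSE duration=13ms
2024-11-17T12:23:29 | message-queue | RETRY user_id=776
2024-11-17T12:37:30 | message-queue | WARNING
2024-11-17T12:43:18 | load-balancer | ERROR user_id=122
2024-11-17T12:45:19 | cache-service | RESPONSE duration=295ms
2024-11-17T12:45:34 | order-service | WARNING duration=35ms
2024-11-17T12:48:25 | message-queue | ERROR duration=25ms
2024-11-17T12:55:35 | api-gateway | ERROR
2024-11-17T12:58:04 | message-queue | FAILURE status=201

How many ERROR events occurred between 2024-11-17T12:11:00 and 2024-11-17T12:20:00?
0

To count events in the time window:

1. Window boundaries: 2024-11-17T12:11:00 to 2024-11-17T12:20:00
2. Filter for ERROR events within this window
3. Count matching events: 0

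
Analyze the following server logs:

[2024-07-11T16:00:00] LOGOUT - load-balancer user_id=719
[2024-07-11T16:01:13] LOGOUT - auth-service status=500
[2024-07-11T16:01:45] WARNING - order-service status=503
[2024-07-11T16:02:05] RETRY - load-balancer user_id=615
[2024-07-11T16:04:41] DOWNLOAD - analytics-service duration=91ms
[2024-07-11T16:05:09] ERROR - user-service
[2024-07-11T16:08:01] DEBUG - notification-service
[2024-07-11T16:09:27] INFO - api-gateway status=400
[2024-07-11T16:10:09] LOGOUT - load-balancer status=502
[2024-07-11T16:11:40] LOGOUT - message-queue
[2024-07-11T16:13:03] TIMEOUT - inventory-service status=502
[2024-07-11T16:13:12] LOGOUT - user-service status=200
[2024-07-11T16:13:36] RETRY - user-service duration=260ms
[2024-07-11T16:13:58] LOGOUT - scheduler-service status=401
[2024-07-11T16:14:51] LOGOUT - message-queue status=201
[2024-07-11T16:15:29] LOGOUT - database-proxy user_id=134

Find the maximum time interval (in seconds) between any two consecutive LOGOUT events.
536

To find the longest gap:

1. Extract all LOGOUT events in chronological order
2. Calculate time differences between consecutive events
3. Find the maximum difference
4. Longest gap: 536 seconds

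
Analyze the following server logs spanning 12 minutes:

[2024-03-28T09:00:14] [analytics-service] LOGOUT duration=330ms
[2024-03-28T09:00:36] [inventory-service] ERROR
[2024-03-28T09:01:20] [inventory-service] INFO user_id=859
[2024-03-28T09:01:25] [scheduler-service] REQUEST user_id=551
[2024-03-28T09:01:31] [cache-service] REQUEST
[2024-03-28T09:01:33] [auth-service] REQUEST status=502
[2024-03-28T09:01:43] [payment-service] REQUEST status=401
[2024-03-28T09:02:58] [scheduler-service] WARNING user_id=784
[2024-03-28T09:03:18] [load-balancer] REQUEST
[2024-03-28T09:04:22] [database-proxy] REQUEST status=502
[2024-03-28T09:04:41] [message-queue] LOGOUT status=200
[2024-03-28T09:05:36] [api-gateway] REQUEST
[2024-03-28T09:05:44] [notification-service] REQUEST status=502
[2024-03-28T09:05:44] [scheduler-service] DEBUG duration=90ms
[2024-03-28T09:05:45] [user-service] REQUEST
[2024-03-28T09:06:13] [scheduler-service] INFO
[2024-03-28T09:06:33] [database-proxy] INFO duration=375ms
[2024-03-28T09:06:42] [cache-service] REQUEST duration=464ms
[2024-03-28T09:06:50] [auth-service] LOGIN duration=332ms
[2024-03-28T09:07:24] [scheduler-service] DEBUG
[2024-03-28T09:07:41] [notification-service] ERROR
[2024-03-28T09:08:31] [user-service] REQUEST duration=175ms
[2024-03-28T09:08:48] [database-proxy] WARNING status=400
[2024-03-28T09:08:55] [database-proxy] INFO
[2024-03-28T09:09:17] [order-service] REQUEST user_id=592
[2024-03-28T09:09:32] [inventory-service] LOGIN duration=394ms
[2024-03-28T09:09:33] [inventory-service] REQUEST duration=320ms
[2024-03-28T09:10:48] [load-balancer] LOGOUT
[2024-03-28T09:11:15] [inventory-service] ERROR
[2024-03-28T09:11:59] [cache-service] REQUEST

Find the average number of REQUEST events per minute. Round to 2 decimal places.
1.17

To calculate the rate:

1. Count total REQUEST events: 14
2. Total time period: 12 minutes
3. Rate = 14 / 12 = 1.17 events per minute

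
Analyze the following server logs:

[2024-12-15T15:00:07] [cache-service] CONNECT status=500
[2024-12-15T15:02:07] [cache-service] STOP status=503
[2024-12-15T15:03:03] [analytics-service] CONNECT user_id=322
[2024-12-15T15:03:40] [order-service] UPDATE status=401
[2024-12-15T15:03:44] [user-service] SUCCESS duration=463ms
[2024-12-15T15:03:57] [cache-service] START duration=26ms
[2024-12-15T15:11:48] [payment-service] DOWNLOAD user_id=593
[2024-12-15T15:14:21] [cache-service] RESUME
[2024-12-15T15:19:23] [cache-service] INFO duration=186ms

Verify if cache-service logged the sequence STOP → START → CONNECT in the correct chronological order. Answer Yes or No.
No

To verify sequence order:

1. Find all events in sequence STOP → START → CONNECT for cache-service
2. Extract their timestamps
3. Check if timestamps are in ascending order
4. Result: No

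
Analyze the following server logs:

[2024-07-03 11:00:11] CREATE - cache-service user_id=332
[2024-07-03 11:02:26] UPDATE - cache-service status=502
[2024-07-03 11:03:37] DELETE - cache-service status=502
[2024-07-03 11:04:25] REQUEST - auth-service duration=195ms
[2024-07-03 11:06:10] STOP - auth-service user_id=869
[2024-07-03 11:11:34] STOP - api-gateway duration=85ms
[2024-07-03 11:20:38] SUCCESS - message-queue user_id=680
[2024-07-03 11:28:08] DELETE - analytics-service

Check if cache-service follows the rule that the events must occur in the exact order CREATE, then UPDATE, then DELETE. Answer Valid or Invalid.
Valid

To validate ordering:

1. Required order: CREATE → UPDATE → DELETE
2. Rule: the events must occur in the exact order CREATE, then UPDATE, then DELETE
3. Check actual order of events for cache-service
4. Result: Valid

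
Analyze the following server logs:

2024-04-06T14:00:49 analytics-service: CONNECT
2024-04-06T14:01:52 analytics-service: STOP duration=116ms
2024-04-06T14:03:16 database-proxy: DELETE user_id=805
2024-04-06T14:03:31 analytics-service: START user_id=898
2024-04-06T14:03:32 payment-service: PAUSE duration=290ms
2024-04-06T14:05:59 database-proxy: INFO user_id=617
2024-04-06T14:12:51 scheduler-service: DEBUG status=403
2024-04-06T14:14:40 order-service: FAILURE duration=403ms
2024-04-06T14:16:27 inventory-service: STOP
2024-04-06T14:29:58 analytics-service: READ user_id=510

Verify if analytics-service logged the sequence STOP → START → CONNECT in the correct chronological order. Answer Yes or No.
No

To verify sequence order:

1. Find all events in sequence STOP → START → CONNECT for analytics-service
2. Extract their timestamps
3. Check if timestamps are in ascending order
4. Result: No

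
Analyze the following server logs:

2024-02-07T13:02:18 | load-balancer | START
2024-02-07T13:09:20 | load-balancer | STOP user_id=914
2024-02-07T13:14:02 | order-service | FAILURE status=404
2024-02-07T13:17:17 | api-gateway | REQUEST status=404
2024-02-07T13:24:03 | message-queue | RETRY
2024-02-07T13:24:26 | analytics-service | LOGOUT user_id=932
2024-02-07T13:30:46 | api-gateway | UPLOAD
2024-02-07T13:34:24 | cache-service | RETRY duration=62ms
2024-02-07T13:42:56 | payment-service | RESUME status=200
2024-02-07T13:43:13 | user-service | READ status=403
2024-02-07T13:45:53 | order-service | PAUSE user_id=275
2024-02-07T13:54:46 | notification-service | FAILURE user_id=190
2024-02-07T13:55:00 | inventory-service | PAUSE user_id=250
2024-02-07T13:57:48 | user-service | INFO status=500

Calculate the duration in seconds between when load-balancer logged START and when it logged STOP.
422

To find the time between events:

1. Locate the first START event for load-balancer: 2024-02-07T13:02:18
2. Locate the first STOP event for load-balancer: 2024-02-07T13:09:20
3. Calculate the difference: 2024-02-07T13:09:20 - 2024-02-07T13:02:18 = 422 seconds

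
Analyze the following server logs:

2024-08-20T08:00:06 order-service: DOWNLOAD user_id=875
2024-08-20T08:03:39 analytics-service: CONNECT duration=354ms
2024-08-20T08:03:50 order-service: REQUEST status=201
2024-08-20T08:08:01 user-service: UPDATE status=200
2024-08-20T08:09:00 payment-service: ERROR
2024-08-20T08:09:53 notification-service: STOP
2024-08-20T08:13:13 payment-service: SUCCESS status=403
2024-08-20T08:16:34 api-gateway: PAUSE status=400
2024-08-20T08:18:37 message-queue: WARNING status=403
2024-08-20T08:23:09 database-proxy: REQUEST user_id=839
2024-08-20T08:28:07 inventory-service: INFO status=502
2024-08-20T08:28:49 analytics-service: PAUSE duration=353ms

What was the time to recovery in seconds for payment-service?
253

To calculate recovery time:

1. Find ERROR event for payment-service: 2024-08-20T08:09:00
2. Find next SUCCESS event for payment-service: 2024-08-20T08:13:13
3. Recovery time: 2024-08-20T08:13:13 - 2024-08-20T08:09:00 = 253 seconds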